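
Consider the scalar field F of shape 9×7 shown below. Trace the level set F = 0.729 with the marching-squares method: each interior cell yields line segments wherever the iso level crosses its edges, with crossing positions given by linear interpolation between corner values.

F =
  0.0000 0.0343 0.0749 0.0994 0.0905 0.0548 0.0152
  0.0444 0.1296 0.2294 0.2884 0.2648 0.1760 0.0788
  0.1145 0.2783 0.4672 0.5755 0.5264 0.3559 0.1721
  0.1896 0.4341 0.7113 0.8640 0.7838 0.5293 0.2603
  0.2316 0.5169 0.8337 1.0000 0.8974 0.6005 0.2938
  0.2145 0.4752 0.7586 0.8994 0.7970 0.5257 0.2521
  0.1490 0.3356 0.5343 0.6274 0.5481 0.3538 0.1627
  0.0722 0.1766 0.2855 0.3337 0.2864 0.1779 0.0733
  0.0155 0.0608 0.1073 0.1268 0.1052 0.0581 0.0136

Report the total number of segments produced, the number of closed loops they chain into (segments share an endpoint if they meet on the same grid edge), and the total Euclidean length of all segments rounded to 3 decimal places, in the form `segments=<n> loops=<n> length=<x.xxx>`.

cell (2,2): code 0100 → (2.532,3.000)–(3.000,2.116)
cell (2,3): code 1100 → (2.787,4.000)–(2.532,3.000)
cell (2,4): code 1000 → (3.000,4.215)–(2.787,4.000)
cell (3,1): code 0100 → (3.145,2.000)–(4.000,1.670)
cell (3,2): code 1110 → (3.000,2.116)–(3.145,2.000)
cell (3,4): code 1001 → (4.000,4.567)–(3.000,4.215)
cell (4,1): code 0110 → (4.000,1.670)–(5.000,1.896)
cell (4,4): code 1001 → (5.000,4.251)–(4.000,4.567)
cell (5,1): code 0010 → (5.000,1.896)–(5.132,2.000)
cell (5,2): code 0011 → (5.132,2.000)–(5.626,3.000)
cell (5,3): code 0011 → (5.626,3.000)–(5.273,4.000)
cell (5,4): code 0001 → (5.273,4.000)–(5.000,4.251)
total: 12 segments, chained into 1 closed loop(s), length Σ = 9.286894

segments=12 loops=1 length=9.287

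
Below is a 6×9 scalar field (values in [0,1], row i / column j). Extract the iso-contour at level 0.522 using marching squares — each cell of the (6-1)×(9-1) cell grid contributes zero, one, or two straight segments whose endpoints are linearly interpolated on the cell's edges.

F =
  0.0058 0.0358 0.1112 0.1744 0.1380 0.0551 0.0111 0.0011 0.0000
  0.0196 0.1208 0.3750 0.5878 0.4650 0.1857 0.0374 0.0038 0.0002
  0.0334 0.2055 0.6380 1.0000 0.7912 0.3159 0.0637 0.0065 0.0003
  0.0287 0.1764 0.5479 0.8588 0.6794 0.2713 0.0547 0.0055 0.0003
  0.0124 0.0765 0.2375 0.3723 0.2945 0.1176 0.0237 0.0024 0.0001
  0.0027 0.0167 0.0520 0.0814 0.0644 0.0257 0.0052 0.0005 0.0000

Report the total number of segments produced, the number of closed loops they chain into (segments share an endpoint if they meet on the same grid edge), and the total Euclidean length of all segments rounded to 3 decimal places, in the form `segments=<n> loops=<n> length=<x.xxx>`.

segments=12 loops=1 length=8.725

cell (0,2): code 0100 → (0.841,3.000)–(1.000,2.691)
cell (0,3): code 1000 → (1.000,3.536)–(0.841,3.000)
cell (1,1): code 0100 → (1.559,2.000)–(2.000,1.732)
cell (1,2): code 1110 → (1.000,2.691)–(1.559,2.000)
cell (1,3): code 1101 → (1.175,4.000)–(1.000,3.536)
cell (1,4): code 1000 → (2.000,4.566)–(1.175,4.000)
cell (2,1): code 0110 → (2.000,1.732)–(3.000,1.930)
cell (2,4): code 1001 → (3.000,4.386)–(2.000,4.566)
cell (3,1): code 0010 → (3.000,1.930)–(3.083,2.000)
cell (3,2): code 0011 → (3.083,2.000)–(3.692,3.000)
cell (3,3): code 0011 → (3.692,3.000)–(3.409,4.000)
cell (3,4): code 0001 → (3.409,4.000)–(3.000,4.386)
total: 12 segments, chained into 1 closed loop(s), length Σ = 8.725139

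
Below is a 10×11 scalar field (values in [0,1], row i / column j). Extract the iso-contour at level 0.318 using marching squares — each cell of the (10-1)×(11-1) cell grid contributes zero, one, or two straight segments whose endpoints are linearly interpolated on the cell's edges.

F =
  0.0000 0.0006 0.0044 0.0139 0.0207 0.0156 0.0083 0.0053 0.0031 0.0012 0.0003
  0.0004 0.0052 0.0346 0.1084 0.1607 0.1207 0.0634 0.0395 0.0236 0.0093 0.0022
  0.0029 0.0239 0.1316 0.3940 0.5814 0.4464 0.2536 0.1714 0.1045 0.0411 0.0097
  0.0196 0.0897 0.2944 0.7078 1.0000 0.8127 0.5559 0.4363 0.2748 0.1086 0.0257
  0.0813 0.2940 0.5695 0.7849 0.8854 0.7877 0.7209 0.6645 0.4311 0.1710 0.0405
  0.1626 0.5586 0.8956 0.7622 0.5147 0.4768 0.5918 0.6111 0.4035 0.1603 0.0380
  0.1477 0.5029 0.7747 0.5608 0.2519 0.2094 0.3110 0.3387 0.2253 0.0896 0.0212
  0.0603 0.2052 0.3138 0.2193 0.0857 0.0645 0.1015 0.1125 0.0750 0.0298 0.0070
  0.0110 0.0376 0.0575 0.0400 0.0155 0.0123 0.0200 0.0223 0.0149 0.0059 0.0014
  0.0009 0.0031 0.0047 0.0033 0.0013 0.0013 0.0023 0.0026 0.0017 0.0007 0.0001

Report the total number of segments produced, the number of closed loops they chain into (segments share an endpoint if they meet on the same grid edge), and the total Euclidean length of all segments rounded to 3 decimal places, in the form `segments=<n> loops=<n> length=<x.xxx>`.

segments=28 loops=1 length=21.774

cell (1,2): code 0100 → (1.734,3.000)–(2.000,2.710)
cell (1,3): code 1100 → (1.374,4.000)–(1.734,3.000)
cell (1,4): code 1100 → (1.606,5.000)–(1.374,4.000)
cell (1,5): code 1000 → (2.000,5.666)–(1.606,5.000)
cell (2,2): code 0110 → (2.000,2.710)–(3.000,2.057)
cell (2,5): code 1101 → (2.213,6.000)–(2.000,5.666)
cell (2,6): code 1100 → (2.553,7.000)–(2.213,6.000)
cell (2,7): code 1000 → (3.000,7.733)–(2.553,7.000)
cell (3,1): code 0100 → (3.086,2.000)–(4.000,1.087)
cell (3,2): code 1110 → (3.000,2.057)–(3.086,2.000)
cell (3,7): code 1101 → (3.276,8.000)–(3.000,7.733)
cell (3,8): code 1000 → (4.000,8.435)–(3.276,8.000)
cell (4,0): code 0100 → (4.091,1.000)–(5.000,0.392)
cell (4,1): code 1110 → (4.000,1.087)–(4.091,1.000)
cell (4,8): code 1001 → (5.000,8.352)–(4.000,8.435)
cell (5,0): code 0110 → (5.000,0.392)–(6.000,0.479)
cell (5,3): code 1011 → (6.000,3.786)–(5.748,4.000)
cell (5,4): code 0011 → (5.748,4.000)–(5.594,5.000)
cell (5,5): code 0011 → (5.594,5.000)–(5.975,6.000)
cell (5,6): code 0111 → (5.975,6.000)–(6.000,6.253)
cell (5,7): code 1011 → (6.000,7.183)–(5.480,8.000)
cell (5,8): code 0001 → (5.480,8.000)–(5.000,8.352)
cell (6,0): code 0010 → (6.000,0.479)–(6.621,1.000)
cell (6,1): code 0011 → (6.621,1.000)–(6.991,2.000)
cell (6,2): code 0011 → (6.991,2.000)–(6.711,3.000)
cell (6,3): code 0001 → (6.711,3.000)–(6.000,3.786)
cell (6,6): code 0010 → (6.000,6.253)–(6.092,7.000)
cell (6,7): code 0001 → (6.092,7.000)–(6.000,7.183)
total: 28 segments, chained into 1 closed loop(s), length Σ = 21.773879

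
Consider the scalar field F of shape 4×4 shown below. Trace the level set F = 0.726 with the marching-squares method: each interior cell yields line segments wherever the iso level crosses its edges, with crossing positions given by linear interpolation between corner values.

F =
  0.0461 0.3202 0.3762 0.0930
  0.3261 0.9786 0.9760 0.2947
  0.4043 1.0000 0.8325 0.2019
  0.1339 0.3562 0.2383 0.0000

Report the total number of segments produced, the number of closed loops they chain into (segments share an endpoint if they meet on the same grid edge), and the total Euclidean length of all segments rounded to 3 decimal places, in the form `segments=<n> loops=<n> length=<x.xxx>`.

segments=8 loops=1 length=6.026

cell (0,0): code 0100 → (0.616,1.000)–(1.000,0.613)
cell (0,1): code 1100 → (0.583,2.000)–(0.616,1.000)
cell (0,2): code 1000 → (1.000,2.367)–(0.583,2.000)
cell (1,0): code 0110 → (1.000,0.613)–(2.000,0.540)
cell (1,2): code 1001 → (2.000,2.169)–(1.000,2.367)
cell (2,0): code 0010 → (2.000,0.540)–(2.426,1.000)
cell (2,1): code 0011 → (2.426,1.000)–(2.179,2.000)
cell (2,2): code 0001 → (2.179,2.000)–(2.000,2.169)
total: 8 segments, chained into 1 closed loop(s), length Σ = 6.025796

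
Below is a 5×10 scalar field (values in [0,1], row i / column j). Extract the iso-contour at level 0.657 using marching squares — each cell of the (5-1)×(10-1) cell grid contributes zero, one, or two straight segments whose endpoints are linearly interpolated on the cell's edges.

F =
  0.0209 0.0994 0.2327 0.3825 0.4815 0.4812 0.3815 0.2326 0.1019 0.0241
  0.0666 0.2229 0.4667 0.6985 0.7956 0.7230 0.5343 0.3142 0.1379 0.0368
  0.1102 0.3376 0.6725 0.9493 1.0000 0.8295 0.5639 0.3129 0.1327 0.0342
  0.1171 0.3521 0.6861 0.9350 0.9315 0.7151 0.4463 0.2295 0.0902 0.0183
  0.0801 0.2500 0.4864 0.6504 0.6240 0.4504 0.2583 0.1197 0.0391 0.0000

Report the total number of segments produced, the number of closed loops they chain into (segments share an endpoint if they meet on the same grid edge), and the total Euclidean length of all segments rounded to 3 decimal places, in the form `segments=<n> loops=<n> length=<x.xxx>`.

segments=14 loops=1 length=11.173

cell (0,2): code 0100 → (0.869,3.000)–(1.000,2.821)
cell (0,3): code 1100 → (0.559,4.000)–(0.869,3.000)
cell (0,4): code 1100 → (0.727,5.000)–(0.559,4.000)
cell (0,5): code 1000 → (1.000,5.350)–(0.727,5.000)
cell (1,1): code 0100 → (1.925,2.000)–(2.000,1.954)
cell (1,2): code 1110 → (1.000,2.821)–(1.925,2.000)
cell (1,5): code 1001 → (2.000,5.649)–(1.000,5.350)
cell (2,1): code 0110 → (2.000,1.954)–(3.000,1.913)
cell (2,5): code 1001 → (3.000,5.216)–(2.000,5.649)
cell (3,1): code 0010 → (3.000,1.913)–(3.146,2.000)
cell (3,2): code 0011 → (3.146,2.000)–(3.977,3.000)
cell (3,3): code 0011 → (3.977,3.000)–(3.893,4.000)
cell (3,4): code 0011 → (3.893,4.000)–(3.219,5.000)
cell (3,5): code 0001 → (3.219,5.000)–(3.000,5.216)
total: 14 segments, chained into 1 closed loop(s), length Σ = 11.173380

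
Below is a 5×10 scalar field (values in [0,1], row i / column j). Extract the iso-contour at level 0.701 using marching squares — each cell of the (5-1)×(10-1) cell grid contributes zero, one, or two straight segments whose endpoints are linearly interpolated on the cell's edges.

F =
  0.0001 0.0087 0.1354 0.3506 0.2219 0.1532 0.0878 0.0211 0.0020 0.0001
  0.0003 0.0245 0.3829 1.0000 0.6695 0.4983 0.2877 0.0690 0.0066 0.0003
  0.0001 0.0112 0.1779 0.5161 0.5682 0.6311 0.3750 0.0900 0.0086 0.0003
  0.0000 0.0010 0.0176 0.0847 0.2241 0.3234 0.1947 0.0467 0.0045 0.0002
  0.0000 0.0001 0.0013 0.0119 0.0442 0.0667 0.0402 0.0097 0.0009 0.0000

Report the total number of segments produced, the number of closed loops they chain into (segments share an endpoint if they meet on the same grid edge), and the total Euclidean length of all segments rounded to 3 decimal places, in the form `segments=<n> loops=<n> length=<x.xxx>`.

segments=4 loops=1 length=3.564

cell (0,2): code 0100 → (0.540,3.000)–(1.000,2.515)
cell (0,3): code 1000 → (1.000,3.905)–(0.540,3.000)
cell (1,2): code 0010 → (1.000,2.515)–(1.618,3.000)
cell (1,3): code 0001 → (1.618,3.000)–(1.000,3.905)
total: 4 segments, chained into 1 closed loop(s), length Σ = 3.564287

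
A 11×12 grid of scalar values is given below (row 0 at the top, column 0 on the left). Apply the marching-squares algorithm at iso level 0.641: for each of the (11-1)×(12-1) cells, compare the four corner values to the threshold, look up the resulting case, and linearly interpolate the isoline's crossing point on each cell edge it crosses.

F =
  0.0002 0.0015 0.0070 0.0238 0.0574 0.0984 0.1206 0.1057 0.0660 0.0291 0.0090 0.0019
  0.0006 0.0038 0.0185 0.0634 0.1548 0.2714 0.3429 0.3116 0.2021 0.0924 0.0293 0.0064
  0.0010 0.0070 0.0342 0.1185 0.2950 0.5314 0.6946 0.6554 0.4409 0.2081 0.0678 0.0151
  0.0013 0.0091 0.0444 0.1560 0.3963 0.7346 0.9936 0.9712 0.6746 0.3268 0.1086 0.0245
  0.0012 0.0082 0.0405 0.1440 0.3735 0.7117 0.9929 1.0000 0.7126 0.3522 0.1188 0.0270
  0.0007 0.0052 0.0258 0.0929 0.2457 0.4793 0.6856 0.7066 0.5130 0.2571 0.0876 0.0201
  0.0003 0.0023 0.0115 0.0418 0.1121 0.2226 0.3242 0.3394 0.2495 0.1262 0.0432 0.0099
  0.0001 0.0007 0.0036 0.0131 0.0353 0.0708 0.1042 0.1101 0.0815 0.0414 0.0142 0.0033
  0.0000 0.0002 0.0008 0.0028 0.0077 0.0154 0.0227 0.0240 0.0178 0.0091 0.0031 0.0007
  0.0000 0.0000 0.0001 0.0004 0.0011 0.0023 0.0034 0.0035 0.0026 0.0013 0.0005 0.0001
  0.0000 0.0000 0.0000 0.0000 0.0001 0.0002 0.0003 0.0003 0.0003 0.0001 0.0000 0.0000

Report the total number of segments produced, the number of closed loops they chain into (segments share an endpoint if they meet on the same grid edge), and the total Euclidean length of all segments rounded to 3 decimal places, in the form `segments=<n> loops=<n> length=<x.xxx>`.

cell (1,5): code 0100 → (1.848,6.000)–(2.000,5.672)
cell (1,6): code 1100 → (1.958,7.000)–(1.848,6.000)
cell (1,7): code 1000 → (2.000,7.067)–(1.958,7.000)
cell (2,4): code 0100 → (2.539,5.000)–(3.000,4.723)
cell (2,5): code 1110 → (2.000,5.672)–(2.539,5.000)
cell (2,7): code 1101 → (2.856,8.000)–(2.000,7.067)
cell (2,8): code 1000 → (3.000,8.097)–(2.856,8.000)
cell (3,4): code 0110 → (3.000,4.723)–(4.000,4.791)
cell (3,8): code 1001 → (4.000,8.199)–(3.000,8.097)
cell (4,4): code 0010 → (4.000,4.791)–(4.304,5.000)
cell (4,5): code 0111 → (4.304,5.000)–(5.000,5.784)
cell (4,7): code 1011 → (5.000,7.339)–(4.359,8.000)
cell (4,8): code 0001 → (4.359,8.000)–(4.000,8.199)
cell (5,5): code 0010 → (5.000,5.784)–(5.123,6.000)
cell (5,6): code 0011 → (5.123,6.000)–(5.179,7.000)
cell (5,7): code 0001 → (5.179,7.000)–(5.000,7.339)
total: 16 segments, chained into 1 closed loop(s), length Σ = 10.674747

segments=16 loops=1 length=10.675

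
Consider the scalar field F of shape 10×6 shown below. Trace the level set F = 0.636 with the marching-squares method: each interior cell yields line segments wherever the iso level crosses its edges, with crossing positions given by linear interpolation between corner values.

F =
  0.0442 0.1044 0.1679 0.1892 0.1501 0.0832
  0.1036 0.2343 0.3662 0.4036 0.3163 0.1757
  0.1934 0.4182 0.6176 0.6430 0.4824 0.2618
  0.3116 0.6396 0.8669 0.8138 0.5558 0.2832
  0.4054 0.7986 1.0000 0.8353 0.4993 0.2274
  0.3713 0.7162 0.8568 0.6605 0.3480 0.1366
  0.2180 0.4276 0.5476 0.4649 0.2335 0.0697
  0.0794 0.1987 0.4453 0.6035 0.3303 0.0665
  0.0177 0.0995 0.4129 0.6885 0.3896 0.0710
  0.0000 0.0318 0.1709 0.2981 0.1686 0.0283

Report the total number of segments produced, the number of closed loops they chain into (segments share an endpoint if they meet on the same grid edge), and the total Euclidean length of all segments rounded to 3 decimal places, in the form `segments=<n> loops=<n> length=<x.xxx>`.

cell (1,2): code 0100 → (1.971,3.000)–(2.000,2.724)
cell (1,3): code 1000 → (2.000,3.044)–(1.971,3.000)
cell (2,0): code 0100 → (2.984,1.000)–(3.000,0.989)
cell (2,1): code 1100 → (2.074,2.000)–(2.984,1.000)
cell (2,2): code 1110 → (2.000,2.724)–(2.074,2.000)
cell (2,3): code 1001 → (3.000,3.689)–(2.000,3.044)
cell (3,0): code 0110 → (3.000,0.989)–(4.000,0.586)
cell (3,3): code 1001 → (4.000,3.593)–(3.000,3.689)
cell (4,0): code 0110 → (4.000,0.586)–(5.000,0.767)
cell (4,3): code 1001 → (5.000,3.078)–(4.000,3.593)
cell (5,0): code 0010 → (5.000,0.767)–(5.278,1.000)
cell (5,1): code 0011 → (5.278,1.000)–(5.714,2.000)
cell (5,2): code 0011 → (5.714,2.000)–(5.125,3.000)
cell (5,3): code 0001 → (5.125,3.000)–(5.000,3.078)
cell (7,2): code 0100 → (7.382,3.000)–(8.000,2.810)
cell (7,3): code 1000 → (8.000,3.176)–(7.382,3.000)
cell (8,2): code 0010 → (8.000,2.810)–(8.134,3.000)
cell (8,3): code 0001 → (8.134,3.000)–(8.000,3.176)
total: 18 segments, chained into 2 closed loop(s), length Σ = 12.347727

segments=18 loops=2 length=12.348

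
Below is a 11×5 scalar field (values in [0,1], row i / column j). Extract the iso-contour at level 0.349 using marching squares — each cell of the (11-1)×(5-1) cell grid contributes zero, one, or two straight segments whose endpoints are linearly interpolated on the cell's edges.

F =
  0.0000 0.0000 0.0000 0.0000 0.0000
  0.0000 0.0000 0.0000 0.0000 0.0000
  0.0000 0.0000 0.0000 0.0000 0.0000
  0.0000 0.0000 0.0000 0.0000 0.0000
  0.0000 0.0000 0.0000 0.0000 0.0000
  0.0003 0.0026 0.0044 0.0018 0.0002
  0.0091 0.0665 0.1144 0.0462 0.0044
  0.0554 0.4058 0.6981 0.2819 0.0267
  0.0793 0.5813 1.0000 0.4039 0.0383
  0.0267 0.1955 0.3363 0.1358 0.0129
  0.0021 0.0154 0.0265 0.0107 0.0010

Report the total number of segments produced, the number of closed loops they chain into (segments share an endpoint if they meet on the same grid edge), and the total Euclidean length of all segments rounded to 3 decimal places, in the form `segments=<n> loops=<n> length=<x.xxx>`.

segments=10 loops=1 length=7.792

cell (6,0): code 0100 → (6.833,1.000)–(7.000,0.838)
cell (6,1): code 1100 → (6.402,2.000)–(6.833,1.000)
cell (6,2): code 1000 → (7.000,2.839)–(6.402,2.000)
cell (7,0): code 0110 → (7.000,0.838)–(8.000,0.537)
cell (7,2): code 1101 → (7.550,3.000)–(7.000,2.839)
cell (7,3): code 1000 → (8.000,3.150)–(7.550,3.000)
cell (8,0): code 0010 → (8.000,0.537)–(8.602,1.000)
cell (8,1): code 0011 → (8.602,1.000)–(8.981,2.000)
cell (8,2): code 0011 → (8.981,2.000)–(8.205,3.000)
cell (8,3): code 0001 → (8.205,3.000)–(8.000,3.150)
total: 10 segments, chained into 1 closed loop(s), length Σ = 7.792228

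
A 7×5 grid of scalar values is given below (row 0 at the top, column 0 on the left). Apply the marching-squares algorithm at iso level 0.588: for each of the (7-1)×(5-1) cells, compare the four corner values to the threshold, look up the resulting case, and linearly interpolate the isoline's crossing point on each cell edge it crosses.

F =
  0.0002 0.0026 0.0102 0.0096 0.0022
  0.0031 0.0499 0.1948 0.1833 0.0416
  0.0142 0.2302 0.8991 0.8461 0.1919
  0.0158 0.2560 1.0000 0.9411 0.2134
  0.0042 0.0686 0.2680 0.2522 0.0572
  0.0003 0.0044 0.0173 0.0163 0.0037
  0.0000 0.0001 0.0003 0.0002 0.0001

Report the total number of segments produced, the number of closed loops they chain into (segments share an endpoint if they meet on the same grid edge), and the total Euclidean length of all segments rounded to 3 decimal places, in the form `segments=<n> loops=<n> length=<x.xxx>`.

segments=8 loops=1 length=6.702

cell (1,1): code 0100 → (1.558,2.000)–(2.000,1.535)
cell (1,2): code 1100 → (1.611,3.000)–(1.558,2.000)
cell (1,3): code 1000 → (2.000,3.395)–(1.611,3.000)
cell (2,1): code 0110 → (2.000,1.535)–(3.000,1.446)
cell (2,3): code 1001 → (3.000,3.485)–(2.000,3.395)
cell (3,1): code 0010 → (3.000,1.446)–(3.563,2.000)
cell (3,2): code 0011 → (3.563,2.000)–(3.513,3.000)
cell (3,3): code 0001 → (3.513,3.000)–(3.000,3.485)
total: 8 segments, chained into 1 closed loop(s), length Σ = 6.701809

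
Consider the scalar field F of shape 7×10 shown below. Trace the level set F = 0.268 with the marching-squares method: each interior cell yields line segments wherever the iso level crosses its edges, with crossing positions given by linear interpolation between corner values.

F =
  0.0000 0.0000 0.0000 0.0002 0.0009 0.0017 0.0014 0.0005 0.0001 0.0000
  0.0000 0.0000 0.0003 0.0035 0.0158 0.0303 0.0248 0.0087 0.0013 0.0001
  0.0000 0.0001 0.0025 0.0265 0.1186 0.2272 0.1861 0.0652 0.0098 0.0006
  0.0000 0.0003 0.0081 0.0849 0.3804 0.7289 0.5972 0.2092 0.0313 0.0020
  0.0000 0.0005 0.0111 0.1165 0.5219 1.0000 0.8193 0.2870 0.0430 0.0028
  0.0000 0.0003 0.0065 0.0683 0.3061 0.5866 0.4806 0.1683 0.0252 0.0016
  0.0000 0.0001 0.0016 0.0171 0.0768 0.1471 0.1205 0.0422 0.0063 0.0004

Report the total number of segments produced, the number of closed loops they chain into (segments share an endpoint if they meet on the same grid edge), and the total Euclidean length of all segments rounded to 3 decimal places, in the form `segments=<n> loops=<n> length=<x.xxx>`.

cell (2,3): code 0100 → (2.571,4.000)–(3.000,3.620)
cell (2,4): code 1100 → (2.081,5.000)–(2.571,4.000)
cell (2,5): code 1100 → (2.199,6.000)–(2.081,5.000)
cell (2,6): code 1000 → (3.000,6.848)–(2.199,6.000)
cell (3,3): code 0110 → (3.000,3.620)–(4.000,3.374)
cell (3,6): code 1101 → (3.756,7.000)–(3.000,6.848)
cell (3,7): code 1000 → (4.000,7.078)–(3.756,7.000)
cell (4,3): code 0110 → (4.000,3.374)–(5.000,3.840)
cell (4,6): code 1011 → (5.000,6.681)–(4.160,7.000)
cell (4,7): code 0001 → (4.160,7.000)–(4.000,7.078)
cell (5,3): code 0010 → (5.000,3.840)–(5.166,4.000)
cell (5,4): code 0011 → (5.166,4.000)–(5.725,5.000)
cell (5,5): code 0011 → (5.725,5.000)–(5.590,6.000)
cell (5,6): code 0001 → (5.590,6.000)–(5.000,6.681)
total: 14 segments, chained into 1 closed loop(s), length Σ = 11.383744

segments=14 loops=1 length=11.384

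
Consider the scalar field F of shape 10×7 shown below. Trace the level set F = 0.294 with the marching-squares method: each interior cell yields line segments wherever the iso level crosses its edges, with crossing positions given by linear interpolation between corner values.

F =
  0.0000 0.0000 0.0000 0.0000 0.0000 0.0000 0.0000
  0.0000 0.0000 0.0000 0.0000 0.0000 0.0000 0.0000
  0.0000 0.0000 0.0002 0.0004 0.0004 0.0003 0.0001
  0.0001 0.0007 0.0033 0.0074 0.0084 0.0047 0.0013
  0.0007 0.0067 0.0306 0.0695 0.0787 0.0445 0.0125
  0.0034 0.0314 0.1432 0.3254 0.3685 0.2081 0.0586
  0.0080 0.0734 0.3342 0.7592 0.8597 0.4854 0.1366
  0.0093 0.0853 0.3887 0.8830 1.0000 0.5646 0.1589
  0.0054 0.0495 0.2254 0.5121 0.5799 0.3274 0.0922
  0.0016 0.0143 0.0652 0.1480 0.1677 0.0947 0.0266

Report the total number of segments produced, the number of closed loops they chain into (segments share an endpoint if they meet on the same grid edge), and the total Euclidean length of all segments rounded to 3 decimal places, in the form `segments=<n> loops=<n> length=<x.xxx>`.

cell (4,2): code 0100 → (4.877,3.000)–(5.000,2.828)
cell (4,3): code 1100 → (4.743,4.000)–(4.877,3.000)
cell (4,4): code 1000 → (5.000,4.464)–(4.743,4.000)
cell (5,1): code 0100 → (5.790,2.000)–(6.000,1.846)
cell (5,2): code 1110 → (5.000,2.828)–(5.790,2.000)
cell (5,4): code 1101 → (5.310,5.000)–(5.000,4.464)
cell (5,5): code 1000 → (6.000,5.549)–(5.310,5.000)
cell (6,1): code 0110 → (6.000,1.846)–(7.000,1.688)
cell (6,5): code 1001 → (7.000,5.667)–(6.000,5.549)
cell (7,1): code 0010 → (7.000,1.688)–(7.580,2.000)
cell (7,2): code 0111 → (7.580,2.000)–(8.000,2.239)
cell (7,5): code 1001 → (8.000,5.142)–(7.000,5.667)
cell (8,2): code 0010 → (8.000,2.239)–(8.599,3.000)
cell (8,3): code 0011 → (8.599,3.000)–(8.694,4.000)
cell (8,4): code 0011 → (8.694,4.000)–(8.144,5.000)
cell (8,5): code 0001 → (8.144,5.000)–(8.000,5.142)
total: 16 segments, chained into 1 closed loop(s), length Σ = 12.263338

segments=16 loops=1 length=12.263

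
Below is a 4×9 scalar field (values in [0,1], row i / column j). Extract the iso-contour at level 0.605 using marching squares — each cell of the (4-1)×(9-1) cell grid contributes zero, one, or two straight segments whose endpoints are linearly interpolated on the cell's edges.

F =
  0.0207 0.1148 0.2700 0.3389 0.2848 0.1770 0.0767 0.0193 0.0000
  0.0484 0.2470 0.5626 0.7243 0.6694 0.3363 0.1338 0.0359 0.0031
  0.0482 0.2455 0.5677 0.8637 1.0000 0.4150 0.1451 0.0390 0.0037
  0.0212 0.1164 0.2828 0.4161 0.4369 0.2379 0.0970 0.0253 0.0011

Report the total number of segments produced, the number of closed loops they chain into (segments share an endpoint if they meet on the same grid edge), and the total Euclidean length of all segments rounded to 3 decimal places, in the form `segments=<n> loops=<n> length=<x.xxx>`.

segments=8 loops=1 length=7.214

cell (0,2): code 0100 → (0.690,3.000)–(1.000,2.262)
cell (0,3): code 1100 → (0.833,4.000)–(0.690,3.000)
cell (0,4): code 1000 → (1.000,4.193)–(0.833,4.000)
cell (1,2): code 0110 → (1.000,2.262)–(2.000,2.126)
cell (1,4): code 1001 → (2.000,4.675)–(1.000,4.193)
cell (2,2): code 0010 → (2.000,2.126)–(2.578,3.000)
cell (2,3): code 0011 → (2.578,3.000)–(2.701,4.000)
cell (2,4): code 0001 → (2.701,4.000)–(2.000,4.675)
total: 8 segments, chained into 1 closed loop(s), length Σ = 7.214236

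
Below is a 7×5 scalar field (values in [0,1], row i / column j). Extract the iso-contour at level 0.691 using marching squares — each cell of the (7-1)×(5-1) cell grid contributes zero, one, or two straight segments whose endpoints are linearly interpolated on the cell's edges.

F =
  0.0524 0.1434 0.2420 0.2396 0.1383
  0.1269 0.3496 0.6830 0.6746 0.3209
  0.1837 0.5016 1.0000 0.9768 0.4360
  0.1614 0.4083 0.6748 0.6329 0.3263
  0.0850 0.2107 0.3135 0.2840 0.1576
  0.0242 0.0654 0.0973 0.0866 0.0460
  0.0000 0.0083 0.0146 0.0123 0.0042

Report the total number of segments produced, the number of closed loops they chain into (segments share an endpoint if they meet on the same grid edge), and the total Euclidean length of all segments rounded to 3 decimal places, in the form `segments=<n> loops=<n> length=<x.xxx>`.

cell (1,1): code 0100 → (1.025,2.000)–(2.000,1.380)
cell (1,2): code 1100 → (1.054,3.000)–(1.025,2.000)
cell (1,3): code 1000 → (2.000,3.528)–(1.054,3.000)
cell (2,1): code 0010 → (2.000,1.380)–(2.950,2.000)
cell (2,2): code 0011 → (2.950,2.000)–(2.831,3.000)
cell (2,3): code 0001 → (2.831,3.000)–(2.000,3.528)
total: 6 segments, chained into 1 closed loop(s), length Σ = 6.365506

segments=6 loops=1 length=6.366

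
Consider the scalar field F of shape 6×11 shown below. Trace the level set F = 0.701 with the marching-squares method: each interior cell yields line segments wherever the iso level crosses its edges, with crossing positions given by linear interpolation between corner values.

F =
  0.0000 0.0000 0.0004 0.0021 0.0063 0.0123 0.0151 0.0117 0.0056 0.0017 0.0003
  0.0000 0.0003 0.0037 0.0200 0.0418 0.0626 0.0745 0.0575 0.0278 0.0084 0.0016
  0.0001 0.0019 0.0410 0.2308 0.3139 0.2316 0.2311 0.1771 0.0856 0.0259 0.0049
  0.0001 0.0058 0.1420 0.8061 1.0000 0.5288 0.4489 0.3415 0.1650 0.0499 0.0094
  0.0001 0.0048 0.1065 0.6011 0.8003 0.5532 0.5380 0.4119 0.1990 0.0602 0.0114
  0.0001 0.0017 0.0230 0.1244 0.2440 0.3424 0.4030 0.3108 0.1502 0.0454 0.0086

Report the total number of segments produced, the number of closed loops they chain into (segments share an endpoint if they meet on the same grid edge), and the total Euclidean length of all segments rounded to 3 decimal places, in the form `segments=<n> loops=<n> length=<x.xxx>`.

cell (2,2): code 0100 → (2.817,3.000)–(3.000,2.842)
cell (2,3): code 1100 → (2.564,4.000)–(2.817,3.000)
cell (2,4): code 1000 → (3.000,4.635)–(2.564,4.000)
cell (3,2): code 0010 → (3.000,2.842)–(3.513,3.000)
cell (3,3): code 0111 → (3.513,3.000)–(4.000,3.502)
cell (3,4): code 1001 → (4.000,4.402)–(3.000,4.635)
cell (4,3): code 0010 → (4.000,3.502)–(4.179,4.000)
cell (4,4): code 0001 → (4.179,4.000)–(4.000,4.402)
total: 8 segments, chained into 1 closed loop(s), length Σ = 5.274781

segments=8 loops=1 length=5.275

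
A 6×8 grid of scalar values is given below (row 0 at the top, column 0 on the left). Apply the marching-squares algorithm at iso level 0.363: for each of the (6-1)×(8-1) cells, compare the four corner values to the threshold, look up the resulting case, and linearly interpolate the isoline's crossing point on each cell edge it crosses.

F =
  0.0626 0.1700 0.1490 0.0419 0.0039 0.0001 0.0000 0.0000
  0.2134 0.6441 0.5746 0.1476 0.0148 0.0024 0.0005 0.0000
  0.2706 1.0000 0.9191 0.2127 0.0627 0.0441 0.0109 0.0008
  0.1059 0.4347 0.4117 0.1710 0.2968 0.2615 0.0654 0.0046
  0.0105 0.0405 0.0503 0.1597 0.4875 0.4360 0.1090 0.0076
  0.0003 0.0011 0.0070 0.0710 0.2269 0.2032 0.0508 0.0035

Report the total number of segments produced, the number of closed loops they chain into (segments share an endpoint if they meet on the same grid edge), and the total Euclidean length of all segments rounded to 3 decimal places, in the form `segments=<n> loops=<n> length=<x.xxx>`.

segments=16 loops=2 length=12.801

cell (0,0): code 0100 → (0.407,1.000)–(1.000,0.347)
cell (0,1): code 1100 → (0.503,2.000)–(0.407,1.000)
cell (0,2): code 1000 → (1.000,2.496)–(0.503,2.000)
cell (1,0): code 0110 → (1.000,0.347)–(2.000,0.127)
cell (1,2): code 1001 → (2.000,2.787)–(1.000,2.496)
cell (2,0): code 0110 → (2.000,0.127)–(3.000,0.782)
cell (2,2): code 1001 → (3.000,2.202)–(2.000,2.787)
cell (3,0): code 0010 → (3.000,0.782)–(3.182,1.000)
cell (3,1): code 0011 → (3.182,1.000)–(3.135,2.000)
cell (3,2): code 0001 → (3.135,2.000)–(3.000,2.202)
cell (3,3): code 0100 → (3.347,4.000)–(4.000,3.620)
cell (3,4): code 1100 → (3.582,5.000)–(3.347,4.000)
cell (3,5): code 1000 → (4.000,5.223)–(3.582,5.000)
cell (4,3): code 0010 → (4.000,3.620)–(4.478,4.000)
cell (4,4): code 0011 → (4.478,4.000)–(4.314,5.000)
cell (4,5): code 0001 → (4.314,5.000)–(4.000,5.223)
total: 16 segments, chained into 2 closed loop(s), length Σ = 12.801489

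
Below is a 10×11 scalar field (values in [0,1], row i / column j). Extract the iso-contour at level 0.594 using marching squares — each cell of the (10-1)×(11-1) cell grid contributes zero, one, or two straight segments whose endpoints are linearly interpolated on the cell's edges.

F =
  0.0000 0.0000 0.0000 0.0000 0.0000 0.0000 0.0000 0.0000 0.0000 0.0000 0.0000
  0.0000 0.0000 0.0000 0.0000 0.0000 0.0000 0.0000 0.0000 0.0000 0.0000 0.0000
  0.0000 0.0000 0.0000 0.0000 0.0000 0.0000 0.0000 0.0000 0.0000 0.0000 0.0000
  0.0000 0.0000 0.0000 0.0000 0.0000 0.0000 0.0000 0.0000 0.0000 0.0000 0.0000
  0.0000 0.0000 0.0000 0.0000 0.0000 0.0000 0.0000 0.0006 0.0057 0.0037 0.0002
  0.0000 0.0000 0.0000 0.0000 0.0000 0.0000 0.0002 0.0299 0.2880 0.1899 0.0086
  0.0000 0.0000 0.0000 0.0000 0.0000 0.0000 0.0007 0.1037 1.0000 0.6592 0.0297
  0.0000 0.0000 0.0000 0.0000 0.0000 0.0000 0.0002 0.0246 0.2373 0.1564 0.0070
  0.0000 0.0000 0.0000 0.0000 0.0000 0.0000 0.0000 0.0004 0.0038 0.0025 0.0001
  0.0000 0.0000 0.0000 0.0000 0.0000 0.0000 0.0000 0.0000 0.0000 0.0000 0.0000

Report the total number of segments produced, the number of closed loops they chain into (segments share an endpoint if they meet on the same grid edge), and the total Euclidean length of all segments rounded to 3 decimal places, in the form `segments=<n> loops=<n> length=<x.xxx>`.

segments=6 loops=1 length=3.934

cell (5,7): code 0100 → (5.430,8.000)–(6.000,7.547)
cell (5,8): code 1100 → (5.861,9.000)–(5.430,8.000)
cell (5,9): code 1000 → (6.000,9.104)–(5.861,9.000)
cell (6,7): code 0010 → (6.000,7.547)–(6.532,8.000)
cell (6,8): code 0011 → (6.532,8.000)–(6.130,9.000)
cell (6,9): code 0001 → (6.130,9.000)–(6.000,9.104)
total: 6 segments, chained into 1 closed loop(s), length Σ = 3.933519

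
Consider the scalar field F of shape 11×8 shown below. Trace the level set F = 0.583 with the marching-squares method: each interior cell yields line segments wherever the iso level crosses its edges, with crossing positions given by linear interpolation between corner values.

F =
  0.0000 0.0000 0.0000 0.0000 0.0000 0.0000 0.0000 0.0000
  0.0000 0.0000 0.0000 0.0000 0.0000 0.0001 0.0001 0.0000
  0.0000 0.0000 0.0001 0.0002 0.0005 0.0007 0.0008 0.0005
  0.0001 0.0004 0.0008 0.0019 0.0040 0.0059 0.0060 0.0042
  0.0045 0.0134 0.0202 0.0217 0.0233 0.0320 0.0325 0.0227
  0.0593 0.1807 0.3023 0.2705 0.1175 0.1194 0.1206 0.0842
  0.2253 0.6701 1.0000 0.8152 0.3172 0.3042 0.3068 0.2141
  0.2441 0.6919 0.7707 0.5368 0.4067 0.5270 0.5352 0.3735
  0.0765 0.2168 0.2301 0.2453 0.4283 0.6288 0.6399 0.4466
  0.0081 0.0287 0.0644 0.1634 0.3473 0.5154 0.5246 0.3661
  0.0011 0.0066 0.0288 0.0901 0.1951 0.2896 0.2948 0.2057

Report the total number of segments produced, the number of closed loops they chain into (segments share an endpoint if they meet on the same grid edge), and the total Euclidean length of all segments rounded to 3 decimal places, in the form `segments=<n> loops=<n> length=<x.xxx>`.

segments=16 loops=2 length=11.595

cell (5,0): code 0100 → (5.822,1.000)–(6.000,0.804)
cell (5,1): code 1100 → (5.402,2.000)–(5.822,1.000)
cell (5,2): code 1100 → (5.574,3.000)–(5.402,2.000)
cell (5,3): code 1000 → (6.000,3.466)–(5.574,3.000)
cell (6,0): code 0110 → (6.000,0.804)–(7.000,0.757)
cell (6,2): code 1011 → (7.000,2.802)–(6.834,3.000)
cell (6,3): code 0001 → (6.834,3.000)–(6.000,3.466)
cell (7,0): code 0010 → (7.000,0.757)–(7.229,1.000)
cell (7,1): code 0011 → (7.229,1.000)–(7.347,2.000)
cell (7,2): code 0001 → (7.347,2.000)–(7.000,2.802)
cell (7,4): code 0100 → (7.550,5.000)–(8.000,4.772)
cell (7,5): code 1100 → (7.457,6.000)–(7.550,5.000)
cell (7,6): code 1000 → (8.000,6.294)–(7.457,6.000)
cell (8,4): code 0010 → (8.000,4.772)–(8.404,5.000)
cell (8,5): code 0011 → (8.404,5.000)–(8.493,6.000)
cell (8,6): code 0001 → (8.493,6.000)–(8.000,6.294)
total: 16 segments, chained into 2 closed loop(s), length Σ = 11.595214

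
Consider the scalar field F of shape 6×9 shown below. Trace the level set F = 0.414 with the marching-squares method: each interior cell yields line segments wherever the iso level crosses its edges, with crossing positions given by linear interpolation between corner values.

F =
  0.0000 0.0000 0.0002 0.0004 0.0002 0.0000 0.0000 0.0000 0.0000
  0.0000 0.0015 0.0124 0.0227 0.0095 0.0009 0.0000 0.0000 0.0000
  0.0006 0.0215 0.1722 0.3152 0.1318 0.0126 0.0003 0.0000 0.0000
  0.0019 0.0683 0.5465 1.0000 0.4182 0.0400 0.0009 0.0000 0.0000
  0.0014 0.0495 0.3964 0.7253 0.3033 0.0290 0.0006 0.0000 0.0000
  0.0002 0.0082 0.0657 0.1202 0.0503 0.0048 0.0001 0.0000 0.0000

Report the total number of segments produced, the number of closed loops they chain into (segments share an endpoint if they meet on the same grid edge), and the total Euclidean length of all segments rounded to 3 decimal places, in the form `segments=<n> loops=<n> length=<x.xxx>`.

cell (2,1): code 0100 → (2.646,2.000)–(3.000,1.723)
cell (2,2): code 1100 → (2.144,3.000)–(2.646,2.000)
cell (2,3): code 1100 → (2.985,4.000)–(2.144,3.000)
cell (2,4): code 1000 → (3.000,4.011)–(2.985,4.000)
cell (3,1): code 0010 → (3.000,1.723)–(3.883,2.000)
cell (3,2): code 0111 → (3.883,2.000)–(4.000,2.054)
cell (3,3): code 1011 → (4.000,3.738)–(3.037,4.000)
cell (3,4): code 0001 → (3.037,4.000)–(3.000,4.011)
cell (4,2): code 0010 → (4.000,2.054)–(4.514,3.000)
cell (4,3): code 0001 → (4.514,3.000)–(4.000,3.738)
total: 10 segments, chained into 1 closed loop(s), length Σ = 6.960856

segments=10 loops=1 length=6.961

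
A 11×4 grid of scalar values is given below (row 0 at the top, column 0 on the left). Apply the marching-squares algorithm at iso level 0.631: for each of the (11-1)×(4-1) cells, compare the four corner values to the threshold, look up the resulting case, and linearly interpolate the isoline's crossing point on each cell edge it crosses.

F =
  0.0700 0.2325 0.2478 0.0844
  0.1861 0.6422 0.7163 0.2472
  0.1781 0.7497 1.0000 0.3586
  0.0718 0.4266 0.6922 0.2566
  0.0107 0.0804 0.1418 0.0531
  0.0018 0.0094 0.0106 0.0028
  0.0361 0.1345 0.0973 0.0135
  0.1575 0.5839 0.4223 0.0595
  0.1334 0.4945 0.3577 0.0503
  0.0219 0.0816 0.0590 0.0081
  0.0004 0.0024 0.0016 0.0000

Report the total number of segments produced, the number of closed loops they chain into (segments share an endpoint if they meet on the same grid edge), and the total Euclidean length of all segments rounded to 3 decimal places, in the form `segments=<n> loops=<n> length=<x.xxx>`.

segments=10 loops=1 length=6.341

cell (0,0): code 0100 → (0.973,1.000)–(1.000,0.975)
cell (0,1): code 1100 → (0.818,2.000)–(0.973,1.000)
cell (0,2): code 1000 → (1.000,2.182)–(0.818,2.000)
cell (1,0): code 0110 → (1.000,0.975)–(2.000,0.792)
cell (1,2): code 1001 → (2.000,2.575)–(1.000,2.182)
cell (2,0): code 0010 → (2.000,0.792)–(2.367,1.000)
cell (2,1): code 0111 → (2.367,1.000)–(3.000,1.770)
cell (2,2): code 1001 → (3.000,2.140)–(2.000,2.575)
cell (3,1): code 0010 → (3.000,1.770)–(3.111,2.000)
cell (3,2): code 0001 → (3.111,2.000)–(3.000,2.140)
total: 10 segments, chained into 1 closed loop(s), length Σ = 6.340908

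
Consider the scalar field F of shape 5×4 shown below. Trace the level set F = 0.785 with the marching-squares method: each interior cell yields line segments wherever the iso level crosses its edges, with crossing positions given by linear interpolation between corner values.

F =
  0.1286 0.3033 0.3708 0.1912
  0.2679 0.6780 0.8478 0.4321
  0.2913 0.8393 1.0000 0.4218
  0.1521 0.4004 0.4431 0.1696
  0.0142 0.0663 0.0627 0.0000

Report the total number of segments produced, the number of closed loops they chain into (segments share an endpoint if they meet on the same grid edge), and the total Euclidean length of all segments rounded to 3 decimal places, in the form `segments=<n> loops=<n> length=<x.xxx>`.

segments=8 loops=1 length=4.611

cell (0,1): code 0100 → (0.868,2.000)–(1.000,1.630)
cell (0,2): code 1000 → (1.000,2.151)–(0.868,2.000)
cell (1,0): code 0100 → (1.663,1.000)–(2.000,0.901)
cell (1,1): code 1110 → (1.000,1.630)–(1.663,1.000)
cell (1,2): code 1001 → (2.000,2.372)–(1.000,2.151)
cell (2,0): code 0010 → (2.000,0.901)–(2.124,1.000)
cell (2,1): code 0011 → (2.124,1.000)–(2.386,2.000)
cell (2,2): code 0001 → (2.386,2.000)–(2.000,2.372)
total: 8 segments, chained into 1 closed loop(s), length Σ = 4.611289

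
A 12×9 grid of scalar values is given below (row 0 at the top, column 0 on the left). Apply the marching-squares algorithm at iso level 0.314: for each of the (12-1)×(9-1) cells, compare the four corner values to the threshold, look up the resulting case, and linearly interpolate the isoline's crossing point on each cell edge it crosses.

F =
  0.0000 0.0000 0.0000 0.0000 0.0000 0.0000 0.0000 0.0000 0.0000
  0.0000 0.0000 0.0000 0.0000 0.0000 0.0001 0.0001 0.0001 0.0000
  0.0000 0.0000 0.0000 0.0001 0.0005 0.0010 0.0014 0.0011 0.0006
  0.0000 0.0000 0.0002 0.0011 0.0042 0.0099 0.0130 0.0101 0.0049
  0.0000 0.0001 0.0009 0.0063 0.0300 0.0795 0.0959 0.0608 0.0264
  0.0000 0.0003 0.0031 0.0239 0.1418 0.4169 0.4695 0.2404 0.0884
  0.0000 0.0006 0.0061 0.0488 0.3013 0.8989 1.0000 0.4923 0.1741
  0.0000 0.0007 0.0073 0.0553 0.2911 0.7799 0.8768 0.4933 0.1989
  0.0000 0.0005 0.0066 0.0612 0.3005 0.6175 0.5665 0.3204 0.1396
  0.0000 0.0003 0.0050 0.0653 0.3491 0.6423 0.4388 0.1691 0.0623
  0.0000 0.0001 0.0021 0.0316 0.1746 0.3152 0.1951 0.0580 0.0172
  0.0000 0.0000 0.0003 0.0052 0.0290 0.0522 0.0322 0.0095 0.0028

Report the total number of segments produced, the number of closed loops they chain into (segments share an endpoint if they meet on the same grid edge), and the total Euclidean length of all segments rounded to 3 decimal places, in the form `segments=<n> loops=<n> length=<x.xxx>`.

segments=20 loops=1 length=14.436

cell (4,4): code 0100 → (4.695,5.000)–(5.000,4.626)
cell (4,5): code 1100 → (4.584,6.000)–(4.695,5.000)
cell (4,6): code 1000 → (5.000,6.679)–(4.584,6.000)
cell (5,4): code 0110 → (5.000,4.626)–(6.000,4.021)
cell (5,6): code 1101 → (5.292,7.000)–(5.000,6.679)
cell (5,7): code 1000 → (6.000,7.560)–(5.292,7.000)
cell (6,4): code 0110 → (6.000,4.021)–(7.000,4.047)
cell (6,7): code 1001 → (7.000,7.609)–(6.000,7.560)
cell (7,4): code 0110 → (7.000,4.047)–(8.000,4.043)
cell (7,7): code 1001 → (8.000,7.035)–(7.000,7.609)
cell (8,3): code 0100 → (8.278,4.000)–(9.000,3.876)
cell (8,4): code 1110 → (8.000,4.043)–(8.278,4.000)
cell (8,6): code 1011 → (9.000,6.463)–(8.042,7.000)
cell (8,7): code 0001 → (8.042,7.000)–(8.000,7.035)
cell (9,3): code 0010 → (9.000,3.876)–(9.201,4.000)
cell (9,4): code 0111 → (9.201,4.000)–(10.000,4.991)
cell (9,5): code 1011 → (10.000,5.010)–(9.512,6.000)
cell (9,6): code 0001 → (9.512,6.000)–(9.000,6.463)
cell (10,4): code 0010 → (10.000,4.991)–(10.005,5.000)
cell (10,5): code 0001 → (10.005,5.000)–(10.000,5.010)
total: 20 segments, chained into 1 closed loop(s), length Σ = 14.435962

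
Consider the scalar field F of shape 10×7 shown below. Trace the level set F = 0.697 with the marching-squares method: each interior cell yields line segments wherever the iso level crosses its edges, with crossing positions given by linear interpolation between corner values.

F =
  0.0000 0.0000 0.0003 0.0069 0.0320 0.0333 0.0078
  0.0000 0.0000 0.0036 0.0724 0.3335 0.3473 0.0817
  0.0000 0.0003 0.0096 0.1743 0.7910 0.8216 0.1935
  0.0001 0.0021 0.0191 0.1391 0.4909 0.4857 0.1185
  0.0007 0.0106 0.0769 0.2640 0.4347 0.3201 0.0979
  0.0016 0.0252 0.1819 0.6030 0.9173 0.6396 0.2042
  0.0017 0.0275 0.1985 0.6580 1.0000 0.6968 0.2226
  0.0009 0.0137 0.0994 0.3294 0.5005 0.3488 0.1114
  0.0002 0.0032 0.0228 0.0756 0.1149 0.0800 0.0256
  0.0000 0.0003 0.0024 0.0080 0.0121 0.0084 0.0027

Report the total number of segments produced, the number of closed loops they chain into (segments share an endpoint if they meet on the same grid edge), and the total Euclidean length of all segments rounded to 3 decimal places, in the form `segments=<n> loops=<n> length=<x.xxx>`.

segments=12 loops=2 length=9.390

cell (1,3): code 0100 → (1.795,4.000)–(2.000,3.848)
cell (1,4): code 1100 → (1.737,5.000)–(1.795,4.000)
cell (1,5): code 1000 → (2.000,5.198)–(1.737,5.000)
cell (2,3): code 0010 → (2.000,3.848)–(2.313,4.000)
cell (2,4): code 0011 → (2.313,4.000)–(2.371,5.000)
cell (2,5): code 0001 → (2.371,5.000)–(2.000,5.198)
cell (4,3): code 0100 → (4.544,4.000)–(5.000,3.299)
cell (4,4): code 1000 → (5.000,4.793)–(4.544,4.000)
cell (5,3): code 0110 → (5.000,3.299)–(6.000,3.114)
cell (5,4): code 1001 → (6.000,4.999)–(5.000,4.793)
cell (6,3): code 0010 → (6.000,3.114)–(6.607,4.000)
cell (6,4): code 0001 → (6.607,4.000)–(6.000,4.999)
total: 12 segments, chained into 2 closed loop(s), length Σ = 9.389807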